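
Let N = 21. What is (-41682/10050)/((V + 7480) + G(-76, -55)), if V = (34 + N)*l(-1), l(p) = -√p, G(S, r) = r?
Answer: -187569/335814050 - 6947*I/1679070250 ≈ -0.00055855 - 4.1374e-6*I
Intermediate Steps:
V = -55*I (V = (34 + 21)*(-√(-1)) = 55*(-I) = -55*I ≈ -55.0*I)
(-41682/10050)/((V + 7480) + G(-76, -55)) = (-41682/10050)/((-55*I + 7480) - 55) = (-41682*1/10050)/((7480 - 55*I) - 55) = -6947*(7425 + 55*I)/55133650/1675 = -6947*(7425 + 55*I)/92348863750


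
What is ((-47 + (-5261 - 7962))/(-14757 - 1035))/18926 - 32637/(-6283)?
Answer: 4877305046057/938929609968 ≈ 5.1945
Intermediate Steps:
((-47 + (-5261 - 7962))/(-14757 - 1035))/18926 - 32637/(-6283) = ((-47 - 13223)/(-15792))*(1/18926) - 32637*(-1/6283) = -13270*(-1/15792)*(1/18926) + 32637/6283 = (6635/7896)*(1/18926) + 32637/6283 = 6635/149439696 + 32637/6283 = 4877305046057/938929609968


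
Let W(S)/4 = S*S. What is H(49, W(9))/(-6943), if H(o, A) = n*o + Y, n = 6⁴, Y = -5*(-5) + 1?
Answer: -63530/6943 ≈ -9.1502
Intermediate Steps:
W(S) = 4*S² (W(S) = 4*(S*S) = 4*S²)
Y = 26 (Y = 25 + 1 = 26)
n = 1296
H(o, A) = 26 + 1296*o (H(o, A) = 1296*o + 26 = 26 + 1296*o)
H(49, W(9))/(-6943) = (26 + 1296*49)/(-6943) = (26 + 63504)*(-1/6943) = 63530*(-1/6943) = -63530/6943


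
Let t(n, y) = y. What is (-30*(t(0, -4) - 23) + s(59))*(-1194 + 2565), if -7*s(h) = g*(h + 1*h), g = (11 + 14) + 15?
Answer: 1302450/7 ≈ 1.8606e+5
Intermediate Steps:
g = 40 (g = 25 + 15 = 40)
s(h) = -80*h/7 (s(h) = -40*(h + 1*h)/7 = -40*(h + h)/7 = -40*2*h/7 = -80*h/7)
(-30*(t(0, -4) - 23) + s(59))*(-1194 + 2565) = (-30*(-4 - 23) - 80/7*59)*(-1194 + 2565) = (-30*(-27) - 4720/7)*1371 = (810 - 4720/7)*1371 = (950/7)*1371 = 1302450/7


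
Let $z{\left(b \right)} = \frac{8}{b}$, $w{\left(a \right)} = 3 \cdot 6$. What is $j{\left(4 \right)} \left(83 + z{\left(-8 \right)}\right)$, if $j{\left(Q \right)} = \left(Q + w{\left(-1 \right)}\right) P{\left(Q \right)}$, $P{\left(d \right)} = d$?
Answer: $7216$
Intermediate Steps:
$w{\left(a \right)} = 18$
$j{\left(Q \right)} = Q \left(18 + Q\right)$ ($j{\left(Q \right)} = \left(Q + 18\right) Q = \left(18 + Q\right) Q = Q \left(18 + Q\right)$)
$j{\left(4 \right)} \left(83 + z{\left(-8 \right)}\right) = 4 \left(18 + 4\right) \left(83 + \frac{8}{-8}\right) = 4 \cdot 22 \left(83 + 8 \left(- \frac{1}{8}\right)\right) = 88 \left(83 - 1\right) = 88 \cdot 82 = 7216$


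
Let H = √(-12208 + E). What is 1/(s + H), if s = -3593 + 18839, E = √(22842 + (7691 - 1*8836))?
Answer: 1/(15246 + I*√(12208 - √21697)) ≈ 6.5588e-5 - 4.724e-7*I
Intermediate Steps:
E = √21697 (E = √(22842 + (7691 - 8836)) = √(22842 - 1145) = √21697 ≈ 147.30)
s = 15246
H = √(-12208 + √21697) ≈ 109.82*I
1/(s + H) = 1/(15246 + √(-12208 + √21697))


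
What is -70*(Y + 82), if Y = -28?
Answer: -3780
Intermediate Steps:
-70*(Y + 82) = -70*(-28 + 82) = -70*54 = -3780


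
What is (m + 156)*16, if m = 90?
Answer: 3936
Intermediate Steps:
(m + 156)*16 = (90 + 156)*16 = 246*16 = 3936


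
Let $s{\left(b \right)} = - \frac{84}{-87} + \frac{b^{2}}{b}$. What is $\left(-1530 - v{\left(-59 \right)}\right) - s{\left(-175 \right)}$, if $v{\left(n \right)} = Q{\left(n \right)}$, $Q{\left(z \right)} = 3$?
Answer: $- \frac{39410}{29} \approx -1359.0$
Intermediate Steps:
$v{\left(n \right)} = 3$
$s{\left(b \right)} = \frac{28}{29} + b$ ($s{\left(b \right)} = \left(-84\right) \left(- \frac{1}{87}\right) + b = \frac{28}{29} + b$)
$\left(-1530 - v{\left(-59 \right)}\right) - s{\left(-175 \right)} = \left(-1530 - 3\right) - \left(\frac{28}{29} - 175\right) = \left(-1530 - 3\right) - - \frac{5047}{29} = -1533 + \frac{5047}{29} = - \frac{39410}{29}$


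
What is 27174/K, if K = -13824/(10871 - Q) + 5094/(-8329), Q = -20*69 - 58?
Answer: -154773534223/9880119 ≈ -15665.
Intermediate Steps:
Q = -1438 (Q = -1380 - 58 = -1438)
K = -59280714/34173887 (K = -13824/(10871 - 1*(-1438)) + 5094/(-8329) = -13824/(10871 + 1438) + 5094*(-1/8329) = -13824/12309 - 5094/8329 = -13824*1/12309 - 5094/8329 = -4608/4103 - 5094/8329 = -59280714/34173887 ≈ -1.7347)
27174/K = 27174/(-59280714/34173887) = 27174*(-34173887/59280714) = -154773534223/9880119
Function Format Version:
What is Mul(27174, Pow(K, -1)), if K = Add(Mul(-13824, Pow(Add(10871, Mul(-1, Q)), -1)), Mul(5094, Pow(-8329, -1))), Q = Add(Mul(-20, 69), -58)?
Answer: Rational(-154773534223, 9880119) ≈ -15665.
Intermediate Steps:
Q = -1438 (Q = Add(-1380, -58) = -1438)
K = Rational(-59280714, 34173887) (K = Add(Mul(-13824, Pow(Add(10871, Mul(-1, -1438)), -1)), Mul(5094, Pow(-8329, -1))) = Add(Mul(-13824, Pow(Add(10871, 1438), -1)), Mul(5094, Rational(-1, 8329))) = Add(Mul(-13824, Pow(12309, -1)), Rational(-5094, 8329)) = Add(Mul(-13824, Rational(1, 12309)), Rational(-5094, 8329)) = Add(Rational(-4608, 4103), Rational(-5094, 8329)) = Rational(-59280714, 34173887) ≈ -1.7347)
Mul(27174, Pow(K, -1)) = Mul(27174, Pow(Rational(-59280714, 34173887), -1)) = Mul(27174, Rational(-34173887, 59280714)) = Rational(-154773534223, 9880119)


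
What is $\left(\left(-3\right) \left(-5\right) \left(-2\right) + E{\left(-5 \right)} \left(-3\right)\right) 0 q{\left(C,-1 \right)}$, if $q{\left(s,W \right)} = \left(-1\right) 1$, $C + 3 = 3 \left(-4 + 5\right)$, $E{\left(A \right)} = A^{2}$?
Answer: $0$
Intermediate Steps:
$C = 0$ ($C = -3 + 3 \left(-4 + 5\right) = -3 + 3 \cdot 1 = -3 + 3 = 0$)
$q{\left(s,W \right)} = -1$
$\left(\left(-3\right) \left(-5\right) \left(-2\right) + E{\left(-5 \right)} \left(-3\right)\right) 0 q{\left(C,-1 \right)} = \left(\left(-3\right) \left(-5\right) \left(-2\right) + \left(-5\right)^{2} \left(-3\right)\right) 0 \left(-1\right) = \left(15 \left(-2\right) + 25 \left(-3\right)\right) 0 \left(-1\right) = \left(-30 - 75\right) 0 \left(-1\right) = \left(-105\right) 0 \left(-1\right) = 0 \left(-1\right) = 0$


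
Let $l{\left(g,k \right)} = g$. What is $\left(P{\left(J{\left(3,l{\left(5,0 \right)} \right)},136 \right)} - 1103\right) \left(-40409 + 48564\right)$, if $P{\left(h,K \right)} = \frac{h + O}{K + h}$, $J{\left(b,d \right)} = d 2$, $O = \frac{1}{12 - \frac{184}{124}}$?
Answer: $- \frac{428097516035}{47596} \approx -8.9944 \cdot 10^{6}$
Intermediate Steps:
$O = \frac{31}{326}$ ($O = \frac{1}{12 - \frac{46}{31}} = \frac{1}{\frac{326}{31}} = \frac{31}{326} \approx 0.095092$)
$J{\left(b,d \right)} = 2 d$
$P{\left(h,K \right)} = \frac{\frac{31}{326} + h}{K + h}$ ($P{\left(h,K \right)} = \frac{h + \frac{31}{326}}{K + h} = \frac{\frac{31}{326} + h}{K + h}$)
$\left(P{\left(J{\left(3,l{\left(5,0 \right)} \right)},136 \right)} - 1103\right) \left(-40409 + 48564\right) = \left(\frac{\frac{31}{326} + 2 \cdot 5}{136 + 2 \cdot 5} - 1103\right) \left(-40409 + 48564\right) = \left(\frac{\frac{31}{326} + 10}{136 + 10} - 1103\right) 8155 = \left(\frac{1}{146} \cdot \frac{3291}{326} - 1103\right) 8155 = \left(\frac{3291}{47596} - 1103\right) 8155 = \left(- \frac{52495097}{47596}\right) 8155 = - \frac{428097516035}{47596}$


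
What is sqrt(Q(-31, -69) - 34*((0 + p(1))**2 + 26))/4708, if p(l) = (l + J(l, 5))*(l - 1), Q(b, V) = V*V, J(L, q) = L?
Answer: sqrt(3877)/4708 ≈ 0.013225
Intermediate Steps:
Q(b, V) = V**2
p(l) = 2*l*(-1 + l) (p(l) = (l + l)*(l - 1) = (2*l)*(-1 + l) = 2*l*(-1 + l))
sqrt(Q(-31, -69) - 34*((0 + p(1))**2 + 26))/4708 = sqrt((-69)**2 - 34*((0 + 2*1*(-1 + 1))**2 + 26))/4708 = sqrt(4761 - 34*((0 + 2*1*0)**2 + 26))*(1/4708) = sqrt(4761 - 34*((0 + 0)**2 + 26))*(1/4708) = sqrt(4761 - 34*(0**2 + 26))*(1/4708) = sqrt(4761 - 34*(0 + 26))*(1/4708) = sqrt(4761 - 34*26)*(1/4708) = sqrt(4761 - 884)*(1/4708) = sqrt(3877)*(1/4708) = sqrt(3877)/4708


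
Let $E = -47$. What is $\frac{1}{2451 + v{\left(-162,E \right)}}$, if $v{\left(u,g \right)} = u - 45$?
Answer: $\frac{1}{2244} \approx 0.00044563$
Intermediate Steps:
$v{\left(u,g \right)} = -45 + u$
$\frac{1}{2451 + v{\left(-162,E \right)}} = \frac{1}{2451 - 207} = \frac{1}{2244}$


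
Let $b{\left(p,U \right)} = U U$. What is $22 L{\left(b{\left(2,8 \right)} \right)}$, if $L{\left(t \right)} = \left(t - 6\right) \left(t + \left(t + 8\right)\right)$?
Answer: $173536$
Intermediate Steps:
$b{\left(p,U \right)} = U^{2}$
$L{\left(t \right)} = \left(-6 + t\right) \left(8 + 2 t\right)$ ($L{\left(t \right)} = \left(-6 + t\right) \left(t + \left(8 + t\right)\right) = \left(-6 + t\right) \left(8 + 2 t\right)$)
$22 L{\left(b{\left(2,8 \right)} \right)} = 22 \left(-48 - 4 \cdot 8^{2} + 2 \left(8^{2}\right)^{2}\right) = 22 \left(-48 - 256 + 2 \cdot 64^{2}\right) = 22 \left(-48 - 256 + 2 \cdot 4096\right) = 22 \left(-48 - 256 + 8192\right) = 22 \cdot 7888 = 173536$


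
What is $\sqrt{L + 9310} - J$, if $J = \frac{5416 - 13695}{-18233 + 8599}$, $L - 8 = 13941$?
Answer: $- \frac{8279}{9634} + \sqrt{23259} \approx 151.65$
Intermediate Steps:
$L = 13949$ ($L = 8 + 13941 = 13949$)
$J = \frac{8279}{9634}$ ($J = - \frac{8279}{-9634} = \left(-8279\right) \left(- \frac{1}{9634}\right) = \frac{8279}{9634} \approx 0.85935$)
$\sqrt{L + 9310} - J = \sqrt{13949 + 9310} - \frac{8279}{9634} = \sqrt{23259} - \frac{8279}{9634} = - \frac{8279}{9634} + \sqrt{23259}$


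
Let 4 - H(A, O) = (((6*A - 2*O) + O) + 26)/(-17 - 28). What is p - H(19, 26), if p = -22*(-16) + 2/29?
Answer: 150308/435 ≈ 345.54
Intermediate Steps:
H(A, O) = 206/45 - O/45 + 2*A/15 (H(A, O) = 4 - (((6*A - 2*O) + O) + 26)/(-17 - 28) = 4 - (((-2*O + 6*A) + O) + 26)/(-45) = 4 - ((-O + 6*A) + 26)*(-1)/45 = 4 - (26 - O + 6*A)*(-1)/45 = 4 - (-26/45 - 2*A/15 + O/45) = 4 + (26/45 - O/45 + 2*A/15) = 206/45 - O/45 + 2*A/15)
p = 10210/29 (p = 352 + 2*(1/29) = 352 + 2/29 = 10210/29 ≈ 352.07)
p - H(19, 26) = 10210/29 - (206/45 - 1/45*26 + (2/15)*19) = 10210/29 - (206/45 - 26/45 + 38/15) = 10210/29 - 1*98/15 = 10210/29 - 98/15 = 150308/435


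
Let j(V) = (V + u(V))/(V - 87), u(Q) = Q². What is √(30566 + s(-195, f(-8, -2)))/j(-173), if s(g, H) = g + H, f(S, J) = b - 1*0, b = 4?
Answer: -2925*√15/7439 ≈ -1.5229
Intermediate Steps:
j(V) = (V + V²)/(-87 + V) (j(V) = (V + V²)/(V - 87) = (V + V²)/(-87 + V))
f(S, J) = 4 (f(S, J) = 4 - 1*0 = 4 + 0 = 4)
s(g, H) = H + g
√(30566 + s(-195, f(-8, -2)))/j(-173) = √(30566 + (4 - 195))/((-173*(1 - 173)/(-87 - 173))) = √(30566 - 191)/((-173*(-172)/(-260))) = √30375/((-173*(-1/260)*(-172))) = (45*√15)/(-7439/65) = (45*√15)*(-65/7439) = -2925*√15/7439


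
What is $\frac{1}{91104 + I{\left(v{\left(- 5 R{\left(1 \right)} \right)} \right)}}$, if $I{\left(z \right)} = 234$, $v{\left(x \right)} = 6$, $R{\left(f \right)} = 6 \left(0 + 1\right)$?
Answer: $\frac{1}{91338} \approx 1.0948 \cdot 10^{-5}$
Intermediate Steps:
$R{\left(f \right)} = 6$ ($R{\left(f \right)} = 6 \cdot 1 = 6$)
$\frac{1}{91104 + I{\left(v{\left(- 5 R{\left(1 \right)} \right)} \right)}} = \frac{1}{91104 + 234} = \frac{1}{91338}$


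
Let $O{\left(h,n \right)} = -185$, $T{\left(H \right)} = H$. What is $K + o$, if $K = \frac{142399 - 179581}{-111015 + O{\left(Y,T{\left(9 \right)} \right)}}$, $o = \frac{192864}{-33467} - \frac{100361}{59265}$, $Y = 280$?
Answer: $- \frac{3205661984351}{450115304400} \approx -7.1219$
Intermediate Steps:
$o = - \frac{301813603}{40477995}$ ($o = 192864 \left(- \frac{1}{33467}\right) - \frac{100361}{59265} = - \frac{3936}{683} - \frac{100361}{59265} = - \frac{301813603}{40477995} \approx -7.4562$)
$K = \frac{18591}{55600}$ ($K = \frac{142399 - 179581}{-111015 - 185} = - \frac{37182}{-111200} = \left(-37182\right) \left(- \frac{1}{111200}\right) = \frac{18591}{55600} \approx 0.33437$)
$K + o = \frac{18591}{55600} - \frac{301813603}{40477995} = - \frac{3205661984351}{450115304400}$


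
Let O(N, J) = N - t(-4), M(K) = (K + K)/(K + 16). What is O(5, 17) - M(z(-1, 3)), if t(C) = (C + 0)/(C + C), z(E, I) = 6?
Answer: 87/22 ≈ 3.9545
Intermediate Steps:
t(C) = 1/2 (t(C) = C/((2*C)) = C*(1/(2*C)) = 1/2)
M(K) = 2*K/(16 + K) (M(K) = (2*K)/(16 + K) = 2*K/(16 + K))
O(N, J) = -1/2 + N (O(N, J) = N - 1*1/2 = N - 1/2 = -1/2 + N)
O(5, 17) - M(z(-1, 3)) = (-1/2 + 5) - 2*6/(16 + 6) = 9/2 - 2*6/22 = 9/2 - 1*6/11 = 9/2 - 6/11 = 87/22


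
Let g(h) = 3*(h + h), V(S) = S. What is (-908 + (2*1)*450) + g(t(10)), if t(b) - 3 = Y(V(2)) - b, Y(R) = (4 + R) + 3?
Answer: 4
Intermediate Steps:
Y(R) = 7 + R
t(b) = 12 - b (t(b) = 3 + ((7 + 2) - b) = 3 + (9 - b) = 12 - b)
g(h) = 6*h (g(h) = 3*(2*h) = 6*h)
(-908 + (2*1)*450) + g(t(10)) = (-908 + (2*1)*450) + 6*(12 - 1*10) = (-908 + 2*450) + 6*(12 - 10) = (-908 + 900) + 6*2 = -8 + 12 = 4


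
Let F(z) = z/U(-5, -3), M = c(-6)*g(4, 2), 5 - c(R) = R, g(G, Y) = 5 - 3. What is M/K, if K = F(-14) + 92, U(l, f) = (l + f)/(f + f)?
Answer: 44/163 ≈ 0.26994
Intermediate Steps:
g(G, Y) = 2
c(R) = 5 - R
U(l, f) = (f + l)/(2*f) (U(l, f) = (f + l)/((2*f)) = (f + l)*(1/(2*f)) = (f + l)/(2*f))
M = 22 (M = (5 - 1*(-6))*2 = (5 + 6)*2 = 11*2 = 22)
F(z) = 3*z/4 (F(z) = z/(((½)*(-3 - 5)/(-3))) = z/(((½)*(-⅓)*(-8))) = z/(4/3) = z*(¾) = 3*z/4)
K = 163/2 (K = (¾)*(-14) + 92 = -21/2 + 92 = 163/2 ≈ 81.500)
M/K = 22/(163/2) = 22*(2/163) = 44/163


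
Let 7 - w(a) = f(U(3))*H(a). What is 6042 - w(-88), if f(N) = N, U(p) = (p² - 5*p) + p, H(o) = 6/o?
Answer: 265549/44 ≈ 6035.2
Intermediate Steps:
U(p) = p² - 4*p
w(a) = 7 + 18/a (w(a) = 7 - 3*(-4 + 3)*6/a = 7 - 3*(-1)*6/a = 7 - (-3)*6/a = 7 - (-18)/a = 7 + 18/a)
6042 - w(-88) = 6042 - (7 + 18/(-88)) = 6042 - (7 + 18*(-1/88)) = 6042 - (7 - 9/44) = 6042 - 1*299/44 = 6042 - 299/44 = 265549/44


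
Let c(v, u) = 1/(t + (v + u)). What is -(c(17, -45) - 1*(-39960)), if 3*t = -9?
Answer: -1238759/31 ≈ -39960.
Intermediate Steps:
t = -3 (t = (1/3)*(-9) = -3)
c(v, u) = 1/(-3 + u + v) (c(v, u) = 1/(-3 + (v + u)) = 1/(-3 + (u + v)) = 1/(-3 + u + v))
-(c(17, -45) - 1*(-39960)) = -(1/(-3 - 45 + 17) - 1*(-39960)) = -(1/(-31) + 39960) = -(-1/31 + 39960) = -1*1238759/31 = -1238759/31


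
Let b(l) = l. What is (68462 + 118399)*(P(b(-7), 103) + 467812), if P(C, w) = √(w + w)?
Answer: 87415818132 + 186861*√206 ≈ 8.7418e+10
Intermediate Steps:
P(C, w) = √2*√w (P(C, w) = √(2*w) = √2*√w)
(68462 + 118399)*(P(b(-7), 103) + 467812) = (68462 + 118399)*(√2*√103 + 467812) = 186861*(√206 + 467812) = 186861*(467812 + √206) = 87415818132 + 186861*√206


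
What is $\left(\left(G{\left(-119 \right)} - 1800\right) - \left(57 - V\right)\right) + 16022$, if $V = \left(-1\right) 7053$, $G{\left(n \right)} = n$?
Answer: $6993$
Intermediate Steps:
$V = -7053$
$\left(\left(G{\left(-119 \right)} - 1800\right) - \left(57 - V\right)\right) + 16022 = \left(\left(-119 - 1800\right) - \left(57 + 7053\right)\right) + 16022 = \left(-1919 - 7110\right) + 16022 = -9029 + 16022 = 6993$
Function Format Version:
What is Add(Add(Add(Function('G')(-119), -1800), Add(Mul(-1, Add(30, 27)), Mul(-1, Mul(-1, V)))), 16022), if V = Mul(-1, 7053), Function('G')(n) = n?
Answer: 6993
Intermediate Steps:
V = -7053
Add(Add(Add(Function('G')(-119), -1800), Add(Mul(-1, Add(30, 27)), Mul(-1, Mul(-1, V)))), 16022) = Add(Add(Add(-119, -1800), Add(Mul(-1, Add(30, 27)), Mul(-1, Mul(-1, -7053)))), 16022) = Add(Add(-1919, Add(Mul(-1, 57), Mul(-1, 7053))), 16022) = Add(Add(-1919, Add(-57, -7053)), 16022) = Add(Add(-1919, -7110), 16022) = Add(-9029, 16022) = 6993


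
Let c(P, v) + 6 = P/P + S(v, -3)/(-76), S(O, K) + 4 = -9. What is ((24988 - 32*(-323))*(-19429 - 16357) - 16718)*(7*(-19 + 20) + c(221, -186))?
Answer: -104290014015/38 ≈ -2.7445e+9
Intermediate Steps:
S(O, K) = -13 (S(O, K) = -4 - 9 = -13)
c(P, v) = -367/76 (c(P, v) = -6 + (P/P - 13/(-76)) = -6 + (1 - 13*(-1/76)) = -6 + (1 + 13/76) = -6 + 89/76 = -367/76)
((24988 - 32*(-323))*(-19429 - 16357) - 16718)*(7*(-19 + 20) + c(221, -186)) = ((24988 - 32*(-323))*(-19429 - 16357) - 16718)*(7*(-19 + 20) - 367/76) = ((24988 + 10336)*(-35786) - 16718)*(7*1 - 367/76) = (35324*(-35786) - 16718)*(7 - 367/76) = (-1264104664 - 16718)*(165/76) = -1264121382*165/76 = -104290014015/38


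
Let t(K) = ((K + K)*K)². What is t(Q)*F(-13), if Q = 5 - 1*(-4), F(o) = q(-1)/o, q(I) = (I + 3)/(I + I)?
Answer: 26244/13 ≈ 2018.8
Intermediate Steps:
q(I) = (3 + I)/(2*I) (q(I) = (3 + I)/((2*I)) = (3 + I)*(1/(2*I)) = (3 + I)/(2*I))
F(o) = -1/o (F(o) = ((½)*(3 - 1)/(-1))/o = ((½)*(-1)*2)/o = -1/o)
Q = 9 (Q = 5 + 4 = 9)
t(K) = 4*K⁴ (t(K) = ((2*K)*K)² = (2*K²)² = 4*K⁴)
t(Q)*F(-13) = (4*9⁴)*(-1/(-13)) = (4*6561)*(-1*(-1/13)) = 26244*(1/13) = 26244/13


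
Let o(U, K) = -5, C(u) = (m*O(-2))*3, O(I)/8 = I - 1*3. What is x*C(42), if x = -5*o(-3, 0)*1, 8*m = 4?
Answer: -1500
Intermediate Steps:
O(I) = -24 + 8*I (O(I) = 8*(I - 1*3) = 8*(I - 3) = 8*(-3 + I) = -24 + 8*I)
m = 1/2 (m = (1/8)*4 = 1/2 ≈ 0.50000)
C(u) = -60 (C(u) = ((-24 + 8*(-2))/2)*3 = ((-24 - 16)/2)*3 = ((1/2)*(-40))*3 = -20*3 = -60)
x = 25 (x = -5*(-5)*1 = 25*1 = 25)
x*C(42) = 25*(-60) = -1500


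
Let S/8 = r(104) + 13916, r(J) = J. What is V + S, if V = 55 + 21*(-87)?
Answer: 110388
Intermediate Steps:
V = -1772 (V = 55 - 1827 = -1772)
S = 112160 (S = 8*(104 + 13916) = 8*14020 = 112160)
V + S = -1772 + 112160 = 110388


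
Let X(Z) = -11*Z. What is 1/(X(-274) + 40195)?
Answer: 1/43209 ≈ 2.3143e-5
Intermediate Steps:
1/(X(-274) + 40195) = 1/(-11*(-274) + 40195) = 1/(3014 + 40195) = 1/43209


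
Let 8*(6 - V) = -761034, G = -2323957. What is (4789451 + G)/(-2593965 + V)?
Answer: -9861976/9995319 ≈ -0.98666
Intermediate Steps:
V = 380541/4 (V = 6 - ⅛*(-761034) = 6 + 380517/4 = 380541/4 ≈ 95135.)
(4789451 + G)/(-2593965 + V) = (4789451 - 2323957)/(-2593965 + 380541/4) = 2465494/(-9995319/4) = 2465494*(-4/9995319) = -9861976/9995319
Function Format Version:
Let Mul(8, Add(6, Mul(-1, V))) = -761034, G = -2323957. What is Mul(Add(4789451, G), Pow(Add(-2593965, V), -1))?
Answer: Rational(-9861976, 9995319) ≈ -0.98666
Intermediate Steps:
V = Rational(380541, 4) (V = Add(6, Mul(Rational(-1, 8), -761034)) = Add(6, Rational(380517, 4)) = Rational(380541, 4) ≈ 95135.)
Mul(Add(4789451, G), Pow(Add(-2593965, V), -1)) = Mul(Add(4789451, -2323957), Pow(Add(-2593965, Rational(380541, 4)), -1)) = Mul(2465494, Pow(Rational(-9995319, 4), -1)) = Mul(2465494, Rational(-4, 9995319)) = Rational(-9861976, 9995319)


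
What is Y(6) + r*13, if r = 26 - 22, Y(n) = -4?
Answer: 48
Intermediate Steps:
r = 4
Y(6) + r*13 = -4 + 4*13 = -4 + 52 = 48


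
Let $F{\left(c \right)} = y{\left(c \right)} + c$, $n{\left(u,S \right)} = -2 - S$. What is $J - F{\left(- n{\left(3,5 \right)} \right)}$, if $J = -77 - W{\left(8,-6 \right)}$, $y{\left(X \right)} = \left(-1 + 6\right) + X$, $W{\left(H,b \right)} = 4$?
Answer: $-100$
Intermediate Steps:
$y{\left(X \right)} = 5 + X$
$J = -81$ ($J = -77 - 4 = -81$)
$F{\left(c \right)} = 5 + 2 c$ ($F{\left(c \right)} = \left(5 + c\right) + c = 5 + 2 c$)
$J - F{\left(- n{\left(3,5 \right)} \right)} = -81 - \left(5 + 2 \left(- (-2 - 5)\right)\right) = -81 - \left(5 + 2 \left(\left(-1\right) \left(-7\right)\right)\right) = -81 - \left(5 + 2 \cdot 7\right) = -81 - \left(5 + 14\right) = -81 - 19 = -100$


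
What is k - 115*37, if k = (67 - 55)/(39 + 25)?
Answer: -68077/16 ≈ -4254.8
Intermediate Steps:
k = 3/16 (k = 12/64 = 12*(1/64) = 3/16 ≈ 0.18750)
k - 115*37 = 3/16 - 115*37 = 3/16 - 4255 = -68077/16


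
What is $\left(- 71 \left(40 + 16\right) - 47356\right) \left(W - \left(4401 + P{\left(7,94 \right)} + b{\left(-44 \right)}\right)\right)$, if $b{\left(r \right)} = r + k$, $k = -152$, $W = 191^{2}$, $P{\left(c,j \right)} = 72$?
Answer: $-1653095728$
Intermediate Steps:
$W = 36481$
$b{\left(r \right)} = -152 + r$ ($b{\left(r \right)} = r - 152 = -152 + r$)
$\left(- 71 \left(40 + 16\right) - 47356\right) \left(W - \left(4401 + P{\left(7,94 \right)} + b{\left(-44 \right)}\right)\right) = \left(- 71 \left(40 + 16\right) - 47356\right) \left(36481 - 4277\right) = \left(\left(-71\right) 56 - 47356\right) \left(36481 - 4277\right) = \left(-3976 - 47356\right) \left(36481 + \left(-4473 + 196\right)\right) = - 51332 \left(36481 - 4277\right) = \left(-51332\right) 32204 = -1653095728$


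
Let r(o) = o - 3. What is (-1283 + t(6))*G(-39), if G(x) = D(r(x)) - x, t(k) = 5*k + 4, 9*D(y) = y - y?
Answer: -48711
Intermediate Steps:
r(o) = -3 + o
D(y) = 0 (D(y) = (y - y)/9 = (⅑)*0 = 0)
t(k) = 4 + 5*k
G(x) = -x (G(x) = 0 - x = -x)
(-1283 + t(6))*G(-39) = (-1283 + (4 + 5*6))*(-1*(-39)) = (-1283 + (4 + 30))*39 = (-1283 + 34)*39 = -1249*39 = -48711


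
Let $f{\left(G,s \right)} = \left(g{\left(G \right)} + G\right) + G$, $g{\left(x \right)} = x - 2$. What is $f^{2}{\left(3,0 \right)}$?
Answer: $49$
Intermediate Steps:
$g{\left(x \right)} = -2 + x$ ($g{\left(x \right)} = x - 2 = -2 + x$)
$f{\left(G,s \right)} = -2 + 3 G$ ($f{\left(G,s \right)} = \left(\left(-2 + G\right) + G\right) + G = \left(-2 + 2 G\right) + G = -2 + 3 G$)
$f^{2}{\left(3,0 \right)} = \left(-2 + 3 \cdot 3\right)^{2} = \left(-2 + 9\right)^{2} = 7^{2} = 49$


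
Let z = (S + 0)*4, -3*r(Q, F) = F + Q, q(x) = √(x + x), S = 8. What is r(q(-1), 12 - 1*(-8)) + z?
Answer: 76/3 - I*√2/3 ≈ 25.333 - 0.4714*I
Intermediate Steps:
q(x) = √2*√x (q(x) = √(2*x) = √2*√x)
r(Q, F) = -F/3 - Q/3 (r(Q, F) = -(F + Q)/3 = -F/3 - Q/3)
z = 32 (z = (8 + 0)*4 = 8*4 = 32)
r(q(-1), 12 - 1*(-8)) + z = (-(12 - 1*(-8))/3 - √2*√(-1)/3) + 32 = (-(12 + 8)/3 - √2*I/3) + 32 = (-⅓*20 - I*√2/3) + 32 = (-20/3 - I*√2/3) + 32 = 76/3 - I*√2/3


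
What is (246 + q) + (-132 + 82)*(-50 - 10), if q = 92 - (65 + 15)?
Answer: 3258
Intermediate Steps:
q = 12 (q = 92 - 1*80 = 92 - 80 = 12)
(246 + q) + (-132 + 82)*(-50 - 10) = (246 + 12) + (-132 + 82)*(-50 - 10) = 258 - 50*(-60) = 258 + 3000 = 3258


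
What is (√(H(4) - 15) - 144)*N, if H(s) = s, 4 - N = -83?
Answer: -12528 + 87*I*√11 ≈ -12528.0 + 288.55*I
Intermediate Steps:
N = 87 (N = 4 - 1*(-83) = 4 + 83 = 87)
(√(H(4) - 15) - 144)*N = (√(4 - 15) - 144)*87 = (√(-11) - 144)*87 = (I*√11 - 144)*87 = (-144 + I*√11)*87 = -12528 + 87*I*√11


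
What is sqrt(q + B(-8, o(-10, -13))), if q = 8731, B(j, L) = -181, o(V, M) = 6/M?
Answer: 15*sqrt(38) ≈ 92.466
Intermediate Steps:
sqrt(q + B(-8, o(-10, -13))) = sqrt(8731 - 181) = sqrt(8550) = 15*sqrt(38)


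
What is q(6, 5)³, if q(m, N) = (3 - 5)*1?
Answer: -8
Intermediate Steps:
q(m, N) = -2 (q(m, N) = -2*1 = -2)
q(6, 5)³ = (-2)³ = -8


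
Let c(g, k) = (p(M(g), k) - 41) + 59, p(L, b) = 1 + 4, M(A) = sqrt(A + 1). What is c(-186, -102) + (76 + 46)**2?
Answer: 14907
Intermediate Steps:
M(A) = sqrt(1 + A)
p(L, b) = 5
c(g, k) = 23 (c(g, k) = (5 - 41) + 59 = -36 + 59 = 23)
c(-186, -102) + (76 + 46)**2 = 23 + (76 + 46)**2 = 23 + 122**2 = 23 + 14884 = 14907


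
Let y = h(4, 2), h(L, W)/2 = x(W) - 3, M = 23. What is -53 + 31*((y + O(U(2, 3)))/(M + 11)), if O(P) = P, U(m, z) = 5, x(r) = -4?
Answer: -2081/34 ≈ -61.206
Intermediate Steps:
h(L, W) = -14 (h(L, W) = 2*(-4 - 3) = 2*(-7) = -14)
y = -14
-53 + 31*((y + O(U(2, 3)))/(M + 11)) = -53 + 31*((-14 + 5)/(23 + 11)) = -53 + 31*(-9/34) = -53 - 279/34 = -2081/34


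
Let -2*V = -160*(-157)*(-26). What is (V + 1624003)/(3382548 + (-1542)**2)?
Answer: 1950563/5760312 ≈ 0.33862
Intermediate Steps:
V = 326560 (V = -(-160*(-157))*(-26)/2 = -12560*(-26) = -1/2*(-653120) = 326560)
(V + 1624003)/(3382548 + (-1542)**2) = (326560 + 1624003)/(3382548 + (-1542)**2) = 1950563/(3382548 + 2377764) = 1950563/5760312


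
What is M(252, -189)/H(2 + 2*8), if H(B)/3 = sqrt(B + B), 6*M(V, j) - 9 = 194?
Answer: 203/108 ≈ 1.8796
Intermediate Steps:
M(V, j) = 203/6 (M(V, j) = 3/2 + (1/6)*194 = 3/2 + 97/3 = 203/6)
H(B) = 3*sqrt(2)*sqrt(B) (H(B) = 3*sqrt(B + B) = 3*sqrt(2*B) = 3*(sqrt(2)*sqrt(B)) = 3*sqrt(2)*sqrt(B))
M(252, -189)/H(2 + 2*8) = 203/(6*((3*sqrt(2)*sqrt(2 + 2*8)))) = 203/(6*((3*sqrt(2)*sqrt(2 + 16)))) = 203/(6*((3*sqrt(2)*sqrt(18)))) = 203/(6*((3*sqrt(2)*(3*sqrt(2))))) = (203/6)/18 = (203/6)*(1/18) = 203/108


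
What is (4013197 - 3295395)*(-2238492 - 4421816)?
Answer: -4780782403016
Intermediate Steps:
(4013197 - 3295395)*(-2238492 - 4421816) = 717802*(-6660308) = -4780782403016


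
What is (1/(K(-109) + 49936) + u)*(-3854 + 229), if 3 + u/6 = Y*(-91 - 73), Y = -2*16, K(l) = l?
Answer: -5684201879875/49827 ≈ -1.1408e+8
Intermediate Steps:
Y = -32
u = 31470 (u = -18 + 6*(-32*(-91 - 73)) = -18 + 6*(-32*(-164)) = -18 + 6*5248 = -18 + 31488 = 31470)
(1/(K(-109) + 49936) + u)*(-3854 + 229) = (1/(-109 + 49936) + 31470)*(-3854 + 229) = (1/49827 + 31470)*(-3625) = (1568055691/49827)*(-3625) = -5684201879875/49827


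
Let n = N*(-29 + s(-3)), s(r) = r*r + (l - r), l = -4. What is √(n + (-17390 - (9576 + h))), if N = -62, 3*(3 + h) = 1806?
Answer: I*√26263 ≈ 162.06*I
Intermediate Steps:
h = 599 (h = -3 + (⅓)*1806 = -3 + 602 = 599)
s(r) = -4 + r² - r (s(r) = r*r + (-4 - r) = r² + (-4 - r) = -4 + r² - r)
n = 1302 (n = -62*(-29 + (-4 + (-3)² - 1*(-3))) = -62*(-29 + (-4 + 9 + 3)) = -62*(-29 + 8) = -62*(-21) = 1302)
√(n + (-17390 - (9576 + h))) = √(1302 + (-17390 - (9576 + 599))) = √(1302 + (-17390 - 1*10175)) = √(1302 + (-17390 - 10175)) = √(1302 - 27565) = √(-26263) = I*√26263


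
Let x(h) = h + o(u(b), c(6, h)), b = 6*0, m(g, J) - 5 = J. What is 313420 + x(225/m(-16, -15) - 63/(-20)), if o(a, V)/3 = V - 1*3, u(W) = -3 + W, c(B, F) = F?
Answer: 1566668/5 ≈ 3.1333e+5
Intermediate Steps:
m(g, J) = 5 + J
b = 0
o(a, V) = -9 + 3*V (o(a, V) = 3*(V - 1*3) = 3*(V - 3) = 3*(-3 + V) = -9 + 3*V)
x(h) = -9 + 4*h (x(h) = h + (-9 + 3*h) = -9 + 4*h)
313420 + x(225/m(-16, -15) - 63/(-20)) = 313420 + (-9 + 4*(225/(5 - 15) - 63/(-20))) = 313420 + (-9 + 4*(225/(-10) - 63*(-1/20))) = 313420 + (-9 + 4*(225*(-⅒) + 63/20)) = 313420 + (-9 + 4*(-45/2 + 63/20)) = 313420 + (-9 + 4*(-387/20)) = 313420 + (-9 - 387/5) = 313420 - 432/5 = 1566668/5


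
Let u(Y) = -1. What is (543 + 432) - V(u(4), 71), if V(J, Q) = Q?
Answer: 904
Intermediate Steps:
(543 + 432) - V(u(4), 71) = (543 + 432) - 1*71 = 975 - 71 = 904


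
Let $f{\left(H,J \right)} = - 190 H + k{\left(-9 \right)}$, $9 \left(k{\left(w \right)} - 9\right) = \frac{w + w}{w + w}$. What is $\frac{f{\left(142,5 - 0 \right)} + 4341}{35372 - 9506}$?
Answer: $- \frac{203669}{232794} \approx -0.87489$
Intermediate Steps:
$k{\left(w \right)} = \frac{82}{9}$ ($k{\left(w \right)} = 9 + \frac{\left(w + w\right) \frac{1}{w + w}}{9} = 9 + \frac{2 w \frac{1}{2 w}}{9} = 9 + \frac{1}{9} \cdot 1 = 9 + \frac{1}{9} = \frac{82}{9}$)
$f{\left(H,J \right)} = \frac{82}{9} - 190 H$ ($f{\left(H,J \right)} = - 190 H + \frac{82}{9} = \frac{82}{9} - 190 H$)
$\frac{f{\left(142,5 - 0 \right)} + 4341}{35372 - 9506} = \frac{\left(\frac{82}{9} - 26980\right) + 4341}{35372 - 9506} = \frac{- \frac{242738}{9} + 4341}{25866} = \left(- \frac{203669}{9}\right) \frac{1}{25866} = - \frac{203669}{232794}$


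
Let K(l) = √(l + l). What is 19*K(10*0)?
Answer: 0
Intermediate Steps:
K(l) = √2*√l (K(l) = √(2*l) = √2*√l)
19*K(10*0) = 19*(√2*√(10*0)) = 19*(√2*√0) = 19*(√2*0) = 19*0 = 0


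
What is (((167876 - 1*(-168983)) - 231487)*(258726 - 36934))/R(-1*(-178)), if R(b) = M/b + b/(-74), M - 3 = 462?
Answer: 5307558978816/47 ≈ 1.1293e+11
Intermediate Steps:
M = 465 (M = 3 + 462 = 465)
R(b) = 465/b - b/74 (R(b) = 465/b + b/(-74) = 465/b + b*(-1/74) = 465/b - b/74)
(((167876 - 1*(-168983)) - 231487)*(258726 - 36934))/R(-1*(-178)) = (((167876 - 1*(-168983)) - 231487)*(258726 - 36934))/(465/((-1*(-178))) - (-1)*(-178)/74) = (((167876 + 168983) - 231487)*221792)/(465/178 - 1/74*178) = ((336859 - 231487)*221792)/(465*(1/178) - 89/37) = (105372*221792)/(465/178 - 89/37) = 23370666624/(1363/6586) = 23370666624*(6586/1363) = 5307558978816/47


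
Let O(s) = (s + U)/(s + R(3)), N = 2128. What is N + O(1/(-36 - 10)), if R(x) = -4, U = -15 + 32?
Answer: 392899/185 ≈ 2123.8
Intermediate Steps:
U = 17
O(s) = (17 + s)/(-4 + s) (O(s) = (s + 17)/(s - 4) = (17 + s)/(-4 + s))
N + O(1/(-36 - 10)) = 2128 + (17 + 1/(-36 - 10))/(-4 + 1/(-36 - 10)) = 2128 + (17 + 1/(-46))/(-4 + 1/(-46)) = 2128 + (17 - 1/46)/(-4 - 1/46) = 2128 + (781/46)/(-185/46) = 2128 - 46/185*781/46 = 2128 - 781/185 = 392899/185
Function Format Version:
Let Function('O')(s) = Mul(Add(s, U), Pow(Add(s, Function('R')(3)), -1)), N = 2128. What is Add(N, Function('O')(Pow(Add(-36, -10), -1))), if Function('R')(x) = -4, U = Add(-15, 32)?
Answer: Rational(392899, 185) ≈ 2123.8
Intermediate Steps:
U = 17
Function('O')(s) = Mul(Pow(Add(-4, s), -1), Add(17, s)) (Function('O')(s) = Mul(Add(s, 17), Pow(Add(s, -4), -1)) = Mul(Add(17, s), Pow(Add(-4, s), -1)) = Mul(Pow(Add(-4, s), -1), Add(17, s)))
Add(N, Function('O')(Pow(Add(-36, -10), -1))) = Add(2128, Mul(Pow(Add(-4, Pow(Add(-36, -10), -1)), -1), Add(17, Pow(Add(-36, -10), -1)))) = Add(2128, Mul(Pow(Add(-4, Pow(-46, -1)), -1), Add(17, Pow(-46, -1)))) = Add(2128, Mul(Pow(Add(-4, Rational(-1, 46)), -1), Add(17, Rational(-1, 46)))) = Add(2128, Mul(Pow(Rational(-185, 46), -1), Rational(781, 46))) = Add(2128, Mul(Rational(-46, 185), Rational(781, 46))) = Add(2128, Rational(-781, 185)) = Rational(392899, 185)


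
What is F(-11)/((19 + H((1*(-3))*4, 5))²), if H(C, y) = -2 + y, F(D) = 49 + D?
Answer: 19/242 ≈ 0.078512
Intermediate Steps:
F(-11)/((19 + H((1*(-3))*4, 5))²) = (49 - 11)/((19 + (-2 + 5))²) = 38/((19 + 3)²) = 38/(22²) = 38/484 = 38*(1/484) = 19/242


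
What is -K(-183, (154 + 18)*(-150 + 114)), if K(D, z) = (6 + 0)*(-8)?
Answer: 48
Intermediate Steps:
K(D, z) = -48 (K(D, z) = 6*(-8) = -48)
-K(-183, (154 + 18)*(-150 + 114)) = -1*(-48) = 48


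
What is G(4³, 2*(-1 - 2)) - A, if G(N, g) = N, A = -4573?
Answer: 4637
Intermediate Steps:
G(4³, 2*(-1 - 2)) - A = 4³ - 1*(-4573) = 64 + 4573 = 4637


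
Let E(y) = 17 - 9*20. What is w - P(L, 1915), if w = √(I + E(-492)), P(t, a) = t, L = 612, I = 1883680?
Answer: -612 + √1883517 ≈ 760.41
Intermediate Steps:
E(y) = -163 (E(y) = 17 - 180 = -163)
w = √1883517 (w = √(1883680 - 163) = √1883517 ≈ 1372.4)
w - P(L, 1915) = √1883517 - 1*612 = √1883517 - 612 = -612 + √1883517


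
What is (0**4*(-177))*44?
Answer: 0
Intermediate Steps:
(0**4*(-177))*44 = (0*(-177))*44 = 0*44 = 0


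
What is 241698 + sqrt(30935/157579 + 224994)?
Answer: 241698 + sqrt(5586862667083919)/157579 ≈ 2.4217e+5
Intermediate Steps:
241698 + sqrt(30935/157579 + 224994) = 241698 + sqrt(35454360461/157579) = 241698 + sqrt(5586862667083919)/157579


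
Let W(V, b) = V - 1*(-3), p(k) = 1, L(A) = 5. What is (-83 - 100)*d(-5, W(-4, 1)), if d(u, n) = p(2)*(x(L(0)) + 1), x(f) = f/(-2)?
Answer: 549/2 ≈ 274.50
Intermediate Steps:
W(V, b) = 3 + V (W(V, b) = V + 3 = 3 + V)
x(f) = -f/2 (x(f) = f*(-1/2) = -f/2)
d(u, n) = -3/2 (d(u, n) = 1*(-1/2*5 + 1) = 1*(-5/2 + 1) = 1*(-3/2) = -3/2)
(-83 - 100)*d(-5, W(-4, 1)) = (-83 - 100)*(-3/2) = -183*(-3/2) = 549/2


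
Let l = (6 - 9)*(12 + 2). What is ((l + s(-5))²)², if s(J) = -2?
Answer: 3748096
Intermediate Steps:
l = -42 (l = -3*14 = -42)
((l + s(-5))²)² = ((-42 - 2)²)² = ((-44)²)² = 1936² = 3748096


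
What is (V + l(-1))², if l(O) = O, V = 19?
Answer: 324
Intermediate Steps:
(V + l(-1))² = (19 - 1)² = 18² = 324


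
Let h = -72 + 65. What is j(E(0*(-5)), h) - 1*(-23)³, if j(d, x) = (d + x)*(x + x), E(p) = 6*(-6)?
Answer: 12769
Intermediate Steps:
E(p) = -36
h = -7
j(d, x) = 2*x*(d + x) (j(d, x) = (d + x)*(2*x) = 2*x*(d + x))
j(E(0*(-5)), h) - 1*(-23)³ = 2*(-7)*(-36 - 7) - 1*(-23)³ = 2*(-7)*(-43) - 1*(-12167) = 602 + 12167 = 12769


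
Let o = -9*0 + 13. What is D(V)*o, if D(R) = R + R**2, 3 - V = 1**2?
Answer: 78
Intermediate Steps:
V = 2 (V = 3 - 1*1**2 = 3 - 1*1 = 3 - 1 = 2)
o = 13 (o = 0 + 13 = 13)
D(V)*o = (2*(1 + 2))*13 = (2*3)*13 = 6*13 = 78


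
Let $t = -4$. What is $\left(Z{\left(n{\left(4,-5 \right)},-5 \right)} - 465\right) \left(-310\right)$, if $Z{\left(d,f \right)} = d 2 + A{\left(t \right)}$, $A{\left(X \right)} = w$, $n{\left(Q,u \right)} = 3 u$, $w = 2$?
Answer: $152830$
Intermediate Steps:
$A{\left(X \right)} = 2$
$Z{\left(d,f \right)} = 2 + 2 d$ ($Z{\left(d,f \right)} = d 2 + 2 = 2 d + 2 = 2 + 2 d$)
$\left(Z{\left(n{\left(4,-5 \right)},-5 \right)} - 465\right) \left(-310\right) = \left(\left(2 + 2 \cdot 3 \left(-5\right)\right) - 465\right) \left(-310\right) = \left(\left(2 + 2 \left(-15\right)\right) - 465\right) \left(-310\right) = \left(\left(2 - 30\right) - 465\right) \left(-310\right) = \left(-28 - 465\right) \left(-310\right) = \left(-493\right) \left(-310\right) = 152830$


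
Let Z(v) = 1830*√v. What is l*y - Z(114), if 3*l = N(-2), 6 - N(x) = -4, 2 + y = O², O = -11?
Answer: 1190/3 - 1830*√114 ≈ -19142.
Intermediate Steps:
y = 119 (y = -2 + (-11)² = -2 + 121 = 119)
N(x) = 10 (N(x) = 6 - 1*(-4) = 6 + 4 = 10)
l = 10/3 (l = (⅓)*10 = 10/3 ≈ 3.3333)
l*y - Z(114) = (10/3)*119 - 1830*√114 = 1190/3 - 1830*√114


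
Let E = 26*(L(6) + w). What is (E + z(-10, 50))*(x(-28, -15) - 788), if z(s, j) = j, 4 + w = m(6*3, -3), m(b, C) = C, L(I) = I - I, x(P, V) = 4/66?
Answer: 104008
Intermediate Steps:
x(P, V) = 2/33 (x(P, V) = 4*(1/66) = 2/33)
L(I) = 0
w = -7 (w = -4 - 3 = -7)
E = -182 (E = 26*(0 - 7) = 26*(-7) = -182)
(E + z(-10, 50))*(x(-28, -15) - 788) = (-182 + 50)*(2/33 - 788) = -132*(-26002/33) = 104008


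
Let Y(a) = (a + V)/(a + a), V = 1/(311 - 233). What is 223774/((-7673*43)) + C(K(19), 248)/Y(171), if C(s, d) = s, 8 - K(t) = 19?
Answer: -99800901790/4401056321 ≈ -22.677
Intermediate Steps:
K(t) = -11 (K(t) = 8 - 1*19 = 8 - 19 = -11)
V = 1/78 ≈ 0.012821
Y(a) = (1/78 + a)/(2*a) (Y(a) = (a + 1/78)/(a + a) = (1/78 + a)/((2*a)) = (1/78 + a)*(1/(2*a)) = (1/78 + a)/(2*a))
223774/((-7673*43)) + C(K(19), 248)/Y(171) = 223774/((-7673*43)) - 11*26676/(1 + 78*171) = 223774/(-329939) - 11*26676/(1 + 13338) = 223774*(-1/329939) - 11/((1/156)*(1/171)*13339) = -223774/329939 - 11/13339/26676 = -223774/329939 - 11*26676/13339 = -223774/329939 - 293436/13339 = -99800901790/4401056321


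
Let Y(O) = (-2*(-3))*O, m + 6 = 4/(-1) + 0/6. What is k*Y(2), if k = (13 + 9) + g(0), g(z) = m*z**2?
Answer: 264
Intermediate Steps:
m = -10 (m = -6 + (4/(-1) + 0/6) = -6 + (4*(-1) + 0*(1/6)) = -6 + (-4 + 0) = -6 - 4 = -10)
Y(O) = 6*O
g(z) = -10*z**2
k = 22 (k = (13 + 9) - 10*0**2 = 22 - 10*0 = 22 + 0 = 22)
k*Y(2) = 22*(6*2) = 22*12 = 264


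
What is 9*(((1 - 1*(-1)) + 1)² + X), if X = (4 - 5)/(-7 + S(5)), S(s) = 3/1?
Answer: 333/4 ≈ 83.250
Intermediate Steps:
S(s) = 3 (S(s) = 3*1 = 3)
X = ¼ (X = (4 - 5)/(-7 + 3) = -1/(-4) = -1*(-¼) = ¼ ≈ 0.25000)
9*(((1 - 1*(-1)) + 1)² + X) = 9*(((1 - 1*(-1)) + 1)² + ¼) = 9*(((1 + 1) + 1)² + ¼) = 9*((2 + 1)² + ¼) = 9*(3² + ¼) = 9*(9 + ¼) = 9*(37/4) = 333/4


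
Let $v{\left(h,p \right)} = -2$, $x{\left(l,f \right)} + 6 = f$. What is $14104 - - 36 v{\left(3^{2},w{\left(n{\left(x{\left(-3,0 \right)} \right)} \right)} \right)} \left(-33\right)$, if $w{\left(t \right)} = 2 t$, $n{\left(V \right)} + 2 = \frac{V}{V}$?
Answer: $16480$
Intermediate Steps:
$x{\left(l,f \right)} = -6 + f$
$n{\left(V \right)} = -1$ ($n{\left(V \right)} = -2 + \frac{V}{V} = -2 + 1 = -1$)
$14104 - - 36 v{\left(3^{2},w{\left(n{\left(x{\left(-3,0 \right)} \right)} \right)} \right)} \left(-33\right) = 14104 - \left(-36\right) \left(-2\right) \left(-33\right) = 14104 - 72 \left(-33\right) = 14104 - -2376 = 14104 + 2376 = 16480$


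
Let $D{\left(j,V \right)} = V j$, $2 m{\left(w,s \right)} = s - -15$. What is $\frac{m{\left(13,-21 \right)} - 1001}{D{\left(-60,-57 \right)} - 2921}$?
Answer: $- \frac{1004}{499} \approx -2.012$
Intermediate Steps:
$m{\left(w,s \right)} = \frac{15}{2} + \frac{s}{2}$ ($m{\left(w,s \right)} = \frac{s - -15}{2} = \frac{s + 15}{2} = \frac{15 + s}{2} = \frac{15}{2} + \frac{s}{2}$)
$\frac{m{\left(13,-21 \right)} - 1001}{D{\left(-60,-57 \right)} - 2921} = \frac{\left(\frac{15}{2} + \frac{1}{2} \left(-21\right)\right) - 1001}{\left(-57\right) \left(-60\right) - 2921} = \frac{\left(\frac{15}{2} - \frac{21}{2}\right) - 1001}{3420 - 2921} = \frac{-3 - 1001}{499} = \left(-1004\right) \frac{1}{499} = - \frac{1004}{499}$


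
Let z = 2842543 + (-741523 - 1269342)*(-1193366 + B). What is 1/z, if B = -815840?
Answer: 1/4040244865733 ≈ 2.4751e-13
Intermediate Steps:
z = 4040244865733 (z = 2842543 + (-741523 - 1269342)*(-1193366 - 815840) = 2842543 - 2010865*(-2009206) = 2842543 + 4040242023190 = 4040244865733)
1/z = 1/4040244865733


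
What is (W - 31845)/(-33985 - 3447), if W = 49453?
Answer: -2201/4679 ≈ -0.47040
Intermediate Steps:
(W - 31845)/(-33985 - 3447) = (49453 - 31845)/(-33985 - 3447) = 17608/(-37432) = 17608*(-1/37432) = -2201/4679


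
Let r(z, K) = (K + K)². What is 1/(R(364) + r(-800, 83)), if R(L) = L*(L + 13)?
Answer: 1/164784 ≈ 6.0685e-6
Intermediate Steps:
r(z, K) = 4*K² (r(z, K) = (2*K)² = 4*K²)
R(L) = L*(13 + L)
1/(R(364) + r(-800, 83)) = 1/(364*(13 + 364) + 4*83²) = 1/(364*377 + 4*6889) = 1/(137228 + 27556) = 1/164784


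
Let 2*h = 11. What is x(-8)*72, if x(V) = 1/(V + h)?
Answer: -144/5 ≈ -28.800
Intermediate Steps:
h = 11/2 (h = (½)*11 = 11/2 ≈ 5.5000)
x(V) = 1/(11/2 + V) (x(V) = 1/(V + 11/2) = 1/(11/2 + V))
x(-8)*72 = (2/(11 + 2*(-8)))*72 = (2/(11 - 16))*72 = (2/(-5))*72 = (2*(-⅕))*72 = -⅖*72 = -144/5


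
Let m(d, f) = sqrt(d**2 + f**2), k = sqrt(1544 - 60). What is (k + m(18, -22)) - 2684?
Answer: -2684 + 2*sqrt(202) + 2*sqrt(371) ≈ -2617.1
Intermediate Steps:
k = 2*sqrt(371) (k = sqrt(1484) = 2*sqrt(371) ≈ 38.523)
(k + m(18, -22)) - 2684 = (2*sqrt(371) + sqrt(18**2 + (-22)**2)) - 2684 = (2*sqrt(371) + sqrt(324 + 484)) - 2684 = (2*sqrt(371) + sqrt(808)) - 2684 = (2*sqrt(371) + 2*sqrt(202)) - 2684 = (2*sqrt(202) + 2*sqrt(371)) - 2684 = -2684 + 2*sqrt(202) + 2*sqrt(371)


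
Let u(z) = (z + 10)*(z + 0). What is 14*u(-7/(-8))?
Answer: 4263/32 ≈ 133.22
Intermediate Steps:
u(z) = z*(10 + z) (u(z) = (10 + z)*z = z*(10 + z))
14*u(-7/(-8)) = 14*((-7/(-8))*(10 - 7/(-8))) = 14*((-7*(-1/8))*(10 - 7*(-1/8))) = 14*(7*(10 + 7/8)/8) = 14*((7/8)*(87/8)) = 14*(609/64) = 4263/32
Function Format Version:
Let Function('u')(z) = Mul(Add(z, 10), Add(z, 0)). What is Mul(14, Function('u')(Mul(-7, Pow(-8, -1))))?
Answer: Rational(4263, 32) ≈ 133.22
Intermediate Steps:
Function('u')(z) = Mul(z, Add(10, z)) (Function('u')(z) = Mul(Add(10, z), z) = Mul(z, Add(10, z)))
Mul(14, Function('u')(Mul(-7, Pow(-8, -1)))) = Mul(14, Mul(Mul(-7, Pow(-8, -1)), Add(10, Mul(-7, Pow(-8, -1))))) = Mul(14, Mul(Mul(-7, Rational(-1, 8)), Add(10, Mul(-7, Rational(-1, 8))))) = Mul(14, Mul(Rational(7, 8), Add(10, Rational(7, 8)))) = Mul(14, Mul(Rational(7, 8), Rational(87, 8))) = Mul(14, Rational(609, 64)) = Rational(4263, 32)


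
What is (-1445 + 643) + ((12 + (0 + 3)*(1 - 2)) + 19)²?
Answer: -18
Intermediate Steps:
(-1445 + 643) + ((12 + (0 + 3)*(1 - 2)) + 19)² = -802 + ((12 + 3*(-1)) + 19)² = -802 + ((12 - 3) + 19)² = -802 + (9 + 19)² = -802 + 28² = -802 + 784 = -18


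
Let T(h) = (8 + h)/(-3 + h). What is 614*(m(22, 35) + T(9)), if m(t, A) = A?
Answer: 69689/3 ≈ 23230.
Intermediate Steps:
T(h) = (8 + h)/(-3 + h)
614*(m(22, 35) + T(9)) = 614*(35 + (8 + 9)/(-3 + 9)) = 614*(35 + 17/6) = 614*(227/6) = 69689/3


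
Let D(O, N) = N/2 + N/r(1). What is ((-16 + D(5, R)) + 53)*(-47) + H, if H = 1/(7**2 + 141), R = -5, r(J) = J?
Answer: -131717/95 ≈ -1386.5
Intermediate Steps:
D(O, N) = 3*N/2 (D(O, N) = N/2 + N/1 = N*(1/2) + N*1 = N/2 + N = 3*N/2)
H = 1/190 (H = 1/(49 + 141) = 1/190 ≈ 0.0052632)
((-16 + D(5, R)) + 53)*(-47) + H = ((-16 + (3/2)*(-5)) + 53)*(-47) + 1/190 = ((-16 - 15/2) + 53)*(-47) + 1/190 = (-47/2 + 53)*(-47) + 1/190 = (59/2)*(-47) + 1/190 = -2773/2 + 1/190 = -131717/95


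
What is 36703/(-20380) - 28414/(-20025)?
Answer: -31180051/81621900 ≈ -0.38201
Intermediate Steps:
36703/(-20380) - 28414/(-20025) = 36703*(-1/20380) - 28414*(-1/20025) = -36703/20380 + 28414/20025 = -31180051/81621900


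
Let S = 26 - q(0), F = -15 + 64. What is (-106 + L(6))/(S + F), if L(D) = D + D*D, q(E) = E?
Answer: -64/75 ≈ -0.85333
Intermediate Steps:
L(D) = D + D**2
F = 49
S = 26 (S = 26 - 1*0 = 26 + 0 = 26)
(-106 + L(6))/(S + F) = (-106 + 6*(1 + 6))/(26 + 49) = (-106 + 6*7)/75 = (-106 + 42)/75 = (1/75)*(-64) = -64/75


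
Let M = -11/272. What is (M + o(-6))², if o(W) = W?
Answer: 2699449/73984 ≈ 36.487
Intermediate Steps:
M = -11/272 (M = -11*1/272 = -11/272 ≈ -0.040441)
(M + o(-6))² = (-11/272 - 6)² = (-1643/272)² = 2699449/73984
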